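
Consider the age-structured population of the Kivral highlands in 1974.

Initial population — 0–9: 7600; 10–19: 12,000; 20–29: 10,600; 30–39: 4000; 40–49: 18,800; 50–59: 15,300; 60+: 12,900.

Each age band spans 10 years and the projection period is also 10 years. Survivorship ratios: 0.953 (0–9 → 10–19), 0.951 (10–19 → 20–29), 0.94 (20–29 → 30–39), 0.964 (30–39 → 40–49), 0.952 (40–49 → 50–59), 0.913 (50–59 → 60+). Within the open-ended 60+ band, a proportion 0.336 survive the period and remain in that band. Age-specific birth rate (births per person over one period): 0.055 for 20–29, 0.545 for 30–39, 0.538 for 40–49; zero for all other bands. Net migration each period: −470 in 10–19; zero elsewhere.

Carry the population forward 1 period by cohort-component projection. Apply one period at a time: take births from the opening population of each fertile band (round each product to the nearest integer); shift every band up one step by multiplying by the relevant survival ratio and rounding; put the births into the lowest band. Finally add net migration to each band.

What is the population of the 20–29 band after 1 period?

11412

Numbering the bands 1..7 from youngest to oldest:
Period 1:
Births: 10600 × 0.055 = 583, 4000 × 0.545 = 2180, 18800 × 0.538 = 10114 → total 12877
Band 2: 7600 × 0.953 = 7243
Band 3: 12000 × 0.951 = 11412
Band 4: 10600 × 0.94 = 9964
Band 5: 4000 × 0.964 = 3856
Band 6: 18800 × 0.952 = 17898
Band 7: 15300 × 0.913 + 12900 × 0.336 = 13969 + 4334 = 18303
Net migration: Band 2 − 470 → 6773
End of period: [12877, 6773, 11412, 9964, 3856, 17898, 18303]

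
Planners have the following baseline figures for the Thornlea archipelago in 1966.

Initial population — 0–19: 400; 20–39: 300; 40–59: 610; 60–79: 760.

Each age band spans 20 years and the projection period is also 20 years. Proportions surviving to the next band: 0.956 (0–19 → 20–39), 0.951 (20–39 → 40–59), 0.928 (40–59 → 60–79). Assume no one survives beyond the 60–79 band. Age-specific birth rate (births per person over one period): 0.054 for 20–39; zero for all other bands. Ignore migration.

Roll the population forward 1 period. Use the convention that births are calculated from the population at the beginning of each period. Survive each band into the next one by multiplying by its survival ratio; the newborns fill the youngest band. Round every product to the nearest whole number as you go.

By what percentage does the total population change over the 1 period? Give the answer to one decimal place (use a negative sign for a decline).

Numbering the bands 1..4 from youngest to oldest:
[period 1]
Births: 300 × 0.054 = 16
Band 2: 400 × 0.956 = 382
Band 3: 300 × 0.951 = 285
Band 4: 610 × 0.928 = 566
Population now: 0–19=16, 20–39=382, 40–59=285, 60–79=566
Total: 2070 → 1249; change = -821; percentage change = -39.7%

-39.7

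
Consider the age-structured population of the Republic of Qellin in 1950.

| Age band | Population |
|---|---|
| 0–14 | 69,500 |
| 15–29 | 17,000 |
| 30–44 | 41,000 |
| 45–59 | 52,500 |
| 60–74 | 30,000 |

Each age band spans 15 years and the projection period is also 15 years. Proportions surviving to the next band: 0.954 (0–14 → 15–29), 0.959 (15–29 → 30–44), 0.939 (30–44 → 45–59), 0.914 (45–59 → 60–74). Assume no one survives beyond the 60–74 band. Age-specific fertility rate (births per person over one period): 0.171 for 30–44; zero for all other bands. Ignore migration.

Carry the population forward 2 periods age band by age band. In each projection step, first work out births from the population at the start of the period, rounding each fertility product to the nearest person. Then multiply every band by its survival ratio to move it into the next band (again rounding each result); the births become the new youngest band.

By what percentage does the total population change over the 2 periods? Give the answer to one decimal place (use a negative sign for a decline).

Call the groups 1 to 5, youngest first.
Period 1:
Births: 41000 × 0.171 = 7011
Group 2: 69500 × 0.954 = 66303
Group 3: 17000 × 0.959 = 16303
Group 4: 41000 × 0.939 = 38499
Group 5: 52500 × 0.914 = 47985
→ [7011, 66303, 16303, 38499, 47985]
Period 2:
Births: 16303 × 0.171 = 2788
Group 2: 7011 × 0.954 = 6688
Group 3: 66303 × 0.959 = 63585
Group 4: 16303 × 0.939 = 15309
Group 5: 38499 × 0.914 = 35188
→ [2788, 6688, 63585, 15309, 35188]
Total: 210000 → 123558; change = -86442; percentage change = -41.2%

-41.2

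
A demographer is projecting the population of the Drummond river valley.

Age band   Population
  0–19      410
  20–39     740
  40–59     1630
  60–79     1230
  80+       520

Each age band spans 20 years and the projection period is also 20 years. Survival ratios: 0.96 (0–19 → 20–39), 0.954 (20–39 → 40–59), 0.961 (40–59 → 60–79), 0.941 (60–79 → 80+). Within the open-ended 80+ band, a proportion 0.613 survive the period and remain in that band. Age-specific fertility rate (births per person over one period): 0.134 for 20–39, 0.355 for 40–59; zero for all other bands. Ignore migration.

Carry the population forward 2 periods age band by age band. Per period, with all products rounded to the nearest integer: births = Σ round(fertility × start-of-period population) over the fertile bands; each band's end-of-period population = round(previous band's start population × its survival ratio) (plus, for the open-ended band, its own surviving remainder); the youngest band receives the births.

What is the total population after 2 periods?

— Period 1 —
Births: 740 × 0.134 = 99 ; 1630 × 0.355 = 579 → 678
20–39: 410 × 0.96 = 394
40–59: 740 × 0.954 = 706
60–79: 1630 × 0.961 = 1566
80+: 1230 × 0.941 + 520 × 0.613 = 1157 + 319 = 1476
→ [678, 394, 706, 1566, 1476]
— Period 2 —
Births: 394 × 0.134 = 53 ; 706 × 0.355 = 251 → 304
20–39: 678 × 0.96 = 651
40–59: 394 × 0.954 = 376
60–79: 706 × 0.961 = 678
80+: 1566 × 0.941 + 1476 × 0.613 = 1474 + 905 = 2379
→ [304, 651, 376, 678, 2379]
Total after period 2: 304 + 651 + 376 + 678 + 2379 = 4388

4388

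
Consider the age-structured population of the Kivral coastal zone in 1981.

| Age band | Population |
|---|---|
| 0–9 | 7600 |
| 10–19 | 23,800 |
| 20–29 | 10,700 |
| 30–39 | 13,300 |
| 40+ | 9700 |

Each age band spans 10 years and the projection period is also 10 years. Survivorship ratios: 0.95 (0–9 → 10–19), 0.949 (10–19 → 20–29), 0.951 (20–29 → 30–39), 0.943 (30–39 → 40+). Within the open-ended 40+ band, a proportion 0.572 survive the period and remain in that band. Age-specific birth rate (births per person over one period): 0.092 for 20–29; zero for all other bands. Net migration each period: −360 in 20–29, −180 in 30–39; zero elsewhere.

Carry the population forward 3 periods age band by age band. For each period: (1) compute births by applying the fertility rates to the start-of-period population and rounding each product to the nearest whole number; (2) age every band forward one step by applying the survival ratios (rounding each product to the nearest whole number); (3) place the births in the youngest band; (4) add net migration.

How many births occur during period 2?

Period 1:
Births: 10700 × 0.092 = 984
10–19: 7600 × 0.95 = 7220
20–29: 23800 × 0.949 = 22586
30–39: 10700 × 0.951 = 10176
40+: 13300 × 0.943 + 9700 × 0.572 = 12542 + 5548 = 18090
Net migration: 20–29 − 360 → 22226; 30–39 − 180 → 9996
→ [984, 7220, 22226, 9996, 18090]
Period 2:
Births: 22226 × 0.092 = 2045
10–19: 984 × 0.95 = 935
20–29: 7220 × 0.949 = 6852
30–39: 22226 × 0.951 = 21137
40+: 9996 × 0.943 + 18090 × 0.572 = 9426 + 10347 = 19773
Net migration: 20–29 − 360 → 6492; 30–39 − 180 → 20957
→ [2045, 935, 6492, 20957, 19773]

2045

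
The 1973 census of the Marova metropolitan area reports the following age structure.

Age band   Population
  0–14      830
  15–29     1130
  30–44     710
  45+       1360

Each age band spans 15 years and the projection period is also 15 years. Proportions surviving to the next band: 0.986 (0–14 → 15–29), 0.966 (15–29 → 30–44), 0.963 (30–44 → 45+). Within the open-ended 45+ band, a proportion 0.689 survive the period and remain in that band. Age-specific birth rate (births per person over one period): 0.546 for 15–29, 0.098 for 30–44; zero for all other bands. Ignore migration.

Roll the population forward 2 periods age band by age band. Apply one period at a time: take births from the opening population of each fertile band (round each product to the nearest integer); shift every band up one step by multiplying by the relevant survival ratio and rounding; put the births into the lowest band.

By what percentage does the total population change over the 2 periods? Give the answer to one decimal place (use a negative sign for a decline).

Period 1:
Births: 1130 * 0.546 = 617, 710 * 0.098 = 70 → 687
15–29: 830 * 0.986 = 818
30–44: 1130 * 0.966 = 1092
45+: 710 * 0.963 + 1360 * 0.689 = 684 + 937 = 1621
Giving 687 / 818 / 1092 / 1621.
Period 2:
Births: 818 * 0.546 = 447, 1092 * 0.098 = 107 → 554
15–29: 687 * 0.986 = 677
30–44: 818 * 0.966 = 790
45+: 1092 * 0.963 + 1621 * 0.689 = 1052 + 1117 = 2169
Giving 554 / 677 / 790 / 2169.
Total: 4030 → 4190; change = 160; percentage change = 4.0%

4.0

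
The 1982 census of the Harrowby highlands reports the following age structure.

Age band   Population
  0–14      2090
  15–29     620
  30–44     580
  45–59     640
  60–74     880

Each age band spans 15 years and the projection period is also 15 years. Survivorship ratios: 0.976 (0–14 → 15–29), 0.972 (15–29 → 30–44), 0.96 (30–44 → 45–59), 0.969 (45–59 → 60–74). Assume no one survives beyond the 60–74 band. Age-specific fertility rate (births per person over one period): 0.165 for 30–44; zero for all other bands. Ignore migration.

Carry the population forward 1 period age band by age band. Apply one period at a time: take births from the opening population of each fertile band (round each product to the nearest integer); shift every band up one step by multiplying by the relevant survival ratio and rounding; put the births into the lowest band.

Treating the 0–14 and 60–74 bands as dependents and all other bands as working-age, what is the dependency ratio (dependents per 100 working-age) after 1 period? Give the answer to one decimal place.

Numbering the bands 1..5 from youngest to oldest:
— Period 1 —
Births: 580 × 0.165 = 96
Band 2: 2090 × 0.976 = 2040
Band 3: 620 × 0.972 = 603
Band 4: 580 × 0.96 = 557
Band 5: 640 × 0.969 = 620
→ [96, 2040, 603, 557, 620]
Dependents (band 0–14 + band 60–74) = 96 + 620 = 716; working-age = 3200; ratio = 716/3200 × 100 = 22.4

22.4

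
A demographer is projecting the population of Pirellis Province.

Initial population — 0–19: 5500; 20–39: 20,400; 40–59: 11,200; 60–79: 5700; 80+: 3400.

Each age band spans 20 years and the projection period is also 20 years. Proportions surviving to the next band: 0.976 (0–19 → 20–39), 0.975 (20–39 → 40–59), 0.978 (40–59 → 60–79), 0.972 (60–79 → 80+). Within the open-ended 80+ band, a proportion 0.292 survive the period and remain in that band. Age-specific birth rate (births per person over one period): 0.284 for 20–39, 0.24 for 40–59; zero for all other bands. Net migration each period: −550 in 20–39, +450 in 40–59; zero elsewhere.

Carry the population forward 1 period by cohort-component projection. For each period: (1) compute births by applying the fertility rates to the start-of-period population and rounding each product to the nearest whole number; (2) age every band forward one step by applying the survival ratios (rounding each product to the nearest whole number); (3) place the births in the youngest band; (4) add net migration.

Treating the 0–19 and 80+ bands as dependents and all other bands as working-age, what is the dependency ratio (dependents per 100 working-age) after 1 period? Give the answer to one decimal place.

41.6

(Groups numbered youngest = 1 to oldest = 5.)
— Period 1 —
Births: 20400 × 0.284 = 5794  |  11200 × 0.24 = 2688 — total 8482
Group 2: 5500 × 0.976 = 5368
Group 3: 20400 × 0.975 = 19890
Group 4: 11200 × 0.978 = 10954
Group 5: 5700 × 0.972 + 3400 × 0.292 = 5540 + 993 = 6533
Net migration: Group 2 − 550 → 4818; Group 3 + 450 → 20340
End of period: [8482, 4818, 20340, 10954, 6533]
Dependents (band 0–19 + band 80+) = 8482 + 6533 = 15015; working-age = 36112; ratio = 15015/36112 × 100 = 41.6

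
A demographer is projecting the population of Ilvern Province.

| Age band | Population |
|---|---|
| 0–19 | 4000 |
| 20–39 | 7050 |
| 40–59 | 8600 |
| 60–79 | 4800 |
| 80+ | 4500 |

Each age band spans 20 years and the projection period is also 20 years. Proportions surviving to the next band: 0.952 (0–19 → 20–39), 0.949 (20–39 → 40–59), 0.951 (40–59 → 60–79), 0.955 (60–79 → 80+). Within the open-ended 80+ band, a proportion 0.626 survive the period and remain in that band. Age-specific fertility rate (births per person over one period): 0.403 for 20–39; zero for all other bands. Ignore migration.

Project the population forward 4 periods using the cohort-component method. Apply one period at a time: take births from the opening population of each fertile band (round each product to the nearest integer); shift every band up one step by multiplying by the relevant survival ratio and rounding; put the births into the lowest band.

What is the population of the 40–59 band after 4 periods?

1386

Period 1:
Births: 7050 × 0.403 = 2841
20–39: 4000 × 0.952 = 3808
40–59: 7050 × 0.949 = 6690
60–79: 8600 × 0.951 = 8179
80+: 4800 × 0.955 + 4500 × 0.626 = 4584 + 2817 = 7401
→ [2841, 3808, 6690, 8179, 7401]
Period 2:
Births: 3808 × 0.403 = 1535
20–39: 2841 × 0.952 = 2705
40–59: 3808 × 0.949 = 3614
60–79: 6690 × 0.951 = 6362
80+: 8179 × 0.955 + 7401 × 0.626 = 7811 + 4633 = 12444
→ [1535, 2705, 3614, 6362, 12444]
Period 3:
Births: 2705 × 0.403 = 1090
20–39: 1535 × 0.952 = 1461
40–59: 2705 × 0.949 = 2567
60–79: 3614 × 0.951 = 3437
80+: 6362 × 0.955 + 12444 × 0.626 = 6076 + 7790 = 13866
→ [1090, 1461, 2567, 3437, 13866]
Period 4:
Births: 1461 × 0.403 = 589
20–39: 1090 × 0.952 = 1038
40–59: 1461 × 0.949 = 1386
60–79: 2567 × 0.951 = 2441
80+: 3437 × 0.955 + 13866 × 0.626 = 3282 + 8680 = 11962
→ [589, 1038, 1386, 2441, 11962]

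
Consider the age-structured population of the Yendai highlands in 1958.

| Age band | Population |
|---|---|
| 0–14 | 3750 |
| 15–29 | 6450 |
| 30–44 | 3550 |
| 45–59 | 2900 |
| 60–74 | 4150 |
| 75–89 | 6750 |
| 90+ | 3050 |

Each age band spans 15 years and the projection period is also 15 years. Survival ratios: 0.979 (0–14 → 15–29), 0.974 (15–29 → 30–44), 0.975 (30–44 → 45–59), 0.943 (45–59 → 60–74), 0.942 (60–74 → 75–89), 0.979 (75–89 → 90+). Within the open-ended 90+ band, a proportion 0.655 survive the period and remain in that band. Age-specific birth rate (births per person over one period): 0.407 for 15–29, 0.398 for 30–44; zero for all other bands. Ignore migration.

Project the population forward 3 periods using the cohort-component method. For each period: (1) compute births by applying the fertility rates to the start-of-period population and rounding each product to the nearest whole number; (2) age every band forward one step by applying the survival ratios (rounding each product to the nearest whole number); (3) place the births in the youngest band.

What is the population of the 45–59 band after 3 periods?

3487

Numbering the bands 1..7 from youngest to oldest:
— Period 1 —
Births: 6450 * 0.407 = 2625  |  3550 * 0.398 = 1413 ⇒ total 4038
Band 2: 3750 * 0.979 = 3671
Band 3: 6450 * 0.974 = 6282
Band 4: 3550 * 0.975 = 3461
Band 5: 2900 * 0.943 = 2735
Band 6: 4150 * 0.942 = 3909
Band 7: 6750 * 0.979 + 3050 * 0.655 = 6608 + 1998 = 8606
Giving 4038 / 3671 / 6282 / 3461 / 2735 / 3909 / 8606.
— Period 2 —
Births: 3671 * 0.407 = 1494  |  6282 * 0.398 = 2500 ⇒ total 3994
Band 2: 4038 * 0.979 = 3953
Band 3: 3671 * 0.974 = 3576
Band 4: 6282 * 0.975 = 6125
Band 5: 3461 * 0.943 = 3264
Band 6: 2735 * 0.942 = 2576
Band 7: 3909 * 0.979 + 8606 * 0.655 = 3827 + 5637 = 9464
Giving 3994 / 3953 / 3576 / 6125 / 3264 / 2576 / 9464.
— Period 3 —
Births: 3953 * 0.407 = 1609  |  3576 * 0.398 = 1423 ⇒ total 3032
Band 2: 3994 * 0.979 = 3910
Band 3: 3953 * 0.974 = 3850
Band 4: 3576 * 0.975 = 3487
Band 5: 6125 * 0.943 = 5776
Band 6: 3264 * 0.942 = 3075
Band 7: 2576 * 0.979 + 9464 * 0.655 = 2522 + 6199 = 8721
Giving 3032 / 3910 / 3850 / 3487 / 5776 / 3075 / 8721.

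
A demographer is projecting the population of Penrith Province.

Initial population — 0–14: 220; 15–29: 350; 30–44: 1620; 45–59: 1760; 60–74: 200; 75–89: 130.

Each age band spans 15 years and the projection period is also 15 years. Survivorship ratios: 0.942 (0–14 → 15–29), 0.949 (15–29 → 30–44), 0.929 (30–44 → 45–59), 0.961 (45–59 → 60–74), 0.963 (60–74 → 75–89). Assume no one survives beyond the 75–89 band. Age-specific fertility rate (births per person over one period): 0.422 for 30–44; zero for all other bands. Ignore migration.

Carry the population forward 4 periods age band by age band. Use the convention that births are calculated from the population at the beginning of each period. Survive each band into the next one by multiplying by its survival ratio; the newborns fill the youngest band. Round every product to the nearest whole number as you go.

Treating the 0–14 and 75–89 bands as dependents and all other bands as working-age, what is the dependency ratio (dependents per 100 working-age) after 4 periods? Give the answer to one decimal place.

57.4

Let band 1 be 0–14 through band 6 = 75–89.
Period 1:
Births: 1620 * 0.422 = 684
Band 2: 220 * 0.942 = 207
Band 3: 350 * 0.949 = 332
Band 4: 1620 * 0.929 = 1505
Band 5: 1760 * 0.961 = 1691
Band 6: 200 * 0.963 = 193
→ [684, 207, 332, 1505, 1691, 193]
Period 2:
Births: 332 * 0.422 = 140
Band 2: 684 * 0.942 = 644
Band 3: 207 * 0.949 = 196
Band 4: 332 * 0.929 = 308
Band 5: 1505 * 0.961 = 1446
Band 6: 1691 * 0.963 = 1628
→ [140, 644, 196, 308, 1446, 1628]
Period 3:
Births: 196 * 0.422 = 83
Band 2: 140 * 0.942 = 132
Band 3: 644 * 0.949 = 611
Band 4: 196 * 0.929 = 182
Band 5: 308 * 0.961 = 296
Band 6: 1446 * 0.963 = 1392
→ [83, 132, 611, 182, 296, 1392]
Period 4:
Births: 611 * 0.422 = 258
Band 2: 83 * 0.942 = 78
Band 3: 132 * 0.949 = 125
Band 4: 611 * 0.929 = 568
Band 5: 182 * 0.961 = 175
Band 6: 296 * 0.963 = 285
→ [258, 78, 125, 568, 175, 285]
Dependents (band 0–14 + band 75–89) = 258 + 285 = 543; working-age = 946; ratio = 543/946 × 100 = 57.4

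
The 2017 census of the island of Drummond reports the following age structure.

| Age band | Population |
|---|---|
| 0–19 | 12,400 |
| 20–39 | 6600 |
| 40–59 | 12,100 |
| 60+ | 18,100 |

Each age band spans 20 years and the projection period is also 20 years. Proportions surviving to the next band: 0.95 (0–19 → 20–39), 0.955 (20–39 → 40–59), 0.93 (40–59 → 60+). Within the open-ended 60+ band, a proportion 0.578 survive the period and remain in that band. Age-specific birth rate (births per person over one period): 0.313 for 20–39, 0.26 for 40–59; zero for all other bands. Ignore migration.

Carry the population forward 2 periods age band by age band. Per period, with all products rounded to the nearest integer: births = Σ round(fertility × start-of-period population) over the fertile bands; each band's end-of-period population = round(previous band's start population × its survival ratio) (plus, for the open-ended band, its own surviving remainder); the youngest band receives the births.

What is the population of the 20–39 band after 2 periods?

Period 1:
Births: 6600 × 0.313 = 2066 ; 12100 × 0.26 = 3146 ⇒ total 5212
20–39: 12400 × 0.95 = 11780
40–59: 6600 × 0.955 = 6303
60+: 12100 × 0.93 + 18100 × 0.578 = 11253 + 10462 = 21715
End of period: [5212, 11780, 6303, 21715]
Period 2:
Births: 11780 × 0.313 = 3687 ; 6303 × 0.26 = 1639 ⇒ total 5326
20–39: 5212 × 0.95 = 4951
40–59: 11780 × 0.955 = 11250
60+: 6303 × 0.93 + 21715 × 0.578 = 5862 + 12551 = 18413
End of period: [5326, 4951, 11250, 18413]

4951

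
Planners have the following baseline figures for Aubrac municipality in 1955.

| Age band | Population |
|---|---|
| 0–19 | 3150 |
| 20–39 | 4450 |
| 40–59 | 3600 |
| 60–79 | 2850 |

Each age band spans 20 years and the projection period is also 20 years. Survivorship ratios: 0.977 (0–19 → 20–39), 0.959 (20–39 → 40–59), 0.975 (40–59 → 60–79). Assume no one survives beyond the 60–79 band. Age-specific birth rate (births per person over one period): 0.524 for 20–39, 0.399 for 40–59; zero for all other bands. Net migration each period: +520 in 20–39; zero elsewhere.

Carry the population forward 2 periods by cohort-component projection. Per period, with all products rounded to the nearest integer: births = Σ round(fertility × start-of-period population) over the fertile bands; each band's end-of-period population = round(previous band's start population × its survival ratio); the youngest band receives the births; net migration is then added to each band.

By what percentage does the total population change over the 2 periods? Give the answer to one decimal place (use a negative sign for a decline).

[period 1]
Births: 4450 * 0.524 = 2332  |  3600 * 0.399 = 1436 — total 3768
20–39: 3150 * 0.977 = 3078
40–59: 4450 * 0.959 = 4268
60–79: 3600 * 0.975 = 3510
Net migration: 20–39 + 520 → 3598
Population now: 0–19=3768, 20–39=3598, 40–59=4268, 60–79=3510
[period 2]
Births: 3598 * 0.524 = 1885  |  4268 * 0.399 = 1703 — total 3588
20–39: 3768 * 0.977 = 3681
40–59: 3598 * 0.959 = 3450
60–79: 4268 * 0.975 = 4161
Net migration: 20–39 + 520 → 4201
Population now: 0–19=3588, 20–39=4201, 40–59=3450, 60–79=4161
Total: 14050 → 15400; change = 1350; percentage change = 9.6%

9.6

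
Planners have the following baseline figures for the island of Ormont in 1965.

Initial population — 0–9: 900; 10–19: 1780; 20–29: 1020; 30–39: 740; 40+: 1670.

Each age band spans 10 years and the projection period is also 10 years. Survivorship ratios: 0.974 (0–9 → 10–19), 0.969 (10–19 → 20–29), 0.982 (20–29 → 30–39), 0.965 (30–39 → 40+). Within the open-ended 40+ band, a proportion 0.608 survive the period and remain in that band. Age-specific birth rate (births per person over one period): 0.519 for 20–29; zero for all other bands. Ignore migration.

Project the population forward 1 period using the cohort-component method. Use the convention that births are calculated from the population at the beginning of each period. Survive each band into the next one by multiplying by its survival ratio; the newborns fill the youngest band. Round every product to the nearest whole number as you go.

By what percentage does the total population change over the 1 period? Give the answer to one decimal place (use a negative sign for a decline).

-4.1

Numbering the bands 1..5 from youngest to oldest:
[period 1]
Births: 1020 × 0.519 = 529
Band 2: 900 × 0.974 = 877
Band 3: 1780 × 0.969 = 1725
Band 4: 1020 × 0.982 = 1002
Band 5: 740 × 0.965 + 1670 × 0.608 = 714 + 1015 = 1729
End of period: [529, 877, 1725, 1002, 1729]
Total: 6110 → 5862; change = -248; percentage change = -4.1%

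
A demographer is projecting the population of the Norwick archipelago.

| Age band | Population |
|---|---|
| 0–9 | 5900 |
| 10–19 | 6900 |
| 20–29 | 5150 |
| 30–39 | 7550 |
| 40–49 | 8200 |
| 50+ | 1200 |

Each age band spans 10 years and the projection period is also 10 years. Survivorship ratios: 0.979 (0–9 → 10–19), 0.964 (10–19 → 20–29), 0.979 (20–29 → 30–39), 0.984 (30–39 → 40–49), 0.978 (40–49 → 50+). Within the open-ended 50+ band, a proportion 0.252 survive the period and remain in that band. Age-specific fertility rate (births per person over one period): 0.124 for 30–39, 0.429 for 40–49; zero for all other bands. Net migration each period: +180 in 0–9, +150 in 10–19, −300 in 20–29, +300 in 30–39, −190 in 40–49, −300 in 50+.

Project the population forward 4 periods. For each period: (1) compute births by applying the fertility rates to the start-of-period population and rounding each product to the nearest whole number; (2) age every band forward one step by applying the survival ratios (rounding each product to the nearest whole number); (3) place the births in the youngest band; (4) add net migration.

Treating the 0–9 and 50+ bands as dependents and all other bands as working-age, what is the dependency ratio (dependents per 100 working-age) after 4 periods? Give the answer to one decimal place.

66.8

Call the bands 1 to 6, youngest first.
— Period 1 —
Births: 7550 * 0.124 = 936, 8200 * 0.429 = 3518 → total 4454
Band 2: 5900 * 0.979 = 5776
Band 3: 6900 * 0.964 = 6652
Band 4: 5150 * 0.979 = 5042
Band 5: 7550 * 0.984 = 7429
Band 6: 8200 * 0.978 + 1200 * 0.252 = 8020 + 302 = 8322
Net migration: Band 1 + 180 → 4634; Band 2 + 150 → 5926; Band 3 − 300 → 6352; Band 4 + 300 → 5342; Band 5 − 190 → 7239; Band 6 − 300 → 8022
Giving 4634 / 5926 / 6352 / 5342 / 7239 / 8022.
— Period 2 —
Births: 5342 * 0.124 = 662, 7239 * 0.429 = 3106 → total 3768
Band 2: 4634 * 0.979 = 4537
Band 3: 5926 * 0.964 = 5713
Band 4: 6352 * 0.979 = 6219
Band 5: 5342 * 0.984 = 5257
Band 6: 7239 * 0.978 + 8022 * 0.252 = 7080 + 2022 = 9102
Net migration: Band 1 + 180 → 3948; Band 2 + 150 → 4687; Band 3 − 300 → 5413; Band 4 + 300 → 6519; Band 5 − 190 → 5067; Band 6 − 300 → 8802
Giving 3948 / 4687 / 5413 / 6519 / 5067 / 8802.
— Period 3 —
Births: 6519 * 0.124 = 808, 5067 * 0.429 = 2174 → total 2982
Band 2: 3948 * 0.979 = 3865
Band 3: 4687 * 0.964 = 4518
Band 4: 5413 * 0.979 = 5299
Band 5: 6519 * 0.984 = 6415
Band 6: 5067 * 0.978 + 8802 * 0.252 = 4956 + 2218 = 7174
Net migration: Band 1 + 180 → 3162; Band 2 + 150 → 4015; Band 3 − 300 → 4218; Band 4 + 300 → 5599; Band 5 − 190 → 6225; Band 6 − 300 → 6874
Giving 3162 / 4015 / 4218 / 5599 / 6225 / 6874.
— Period 4 —
Births: 5599 * 0.124 = 694, 6225 * 0.429 = 2671 → total 3365
Band 2: 3162 * 0.979 = 3096
Band 3: 4015 * 0.964 = 3870
Band 4: 4218 * 0.979 = 4129
Band 5: 5599 * 0.984 = 5509
Band 6: 6225 * 0.978 + 6874 * 0.252 = 6088 + 1732 = 7820
Net migration: Band 1 + 180 → 3545; Band 2 + 150 → 3246; Band 3 − 300 → 3570; Band 4 + 300 → 4429; Band 5 − 190 → 5319; Band 6 − 300 → 7520
Giving 3545 / 3246 / 3570 / 4429 / 5319 / 7520.
Dependents (band 0–9 + band 50+) = 3545 + 7520 = 11065; working-age = 16564; ratio = 11065/16564 × 100 = 66.8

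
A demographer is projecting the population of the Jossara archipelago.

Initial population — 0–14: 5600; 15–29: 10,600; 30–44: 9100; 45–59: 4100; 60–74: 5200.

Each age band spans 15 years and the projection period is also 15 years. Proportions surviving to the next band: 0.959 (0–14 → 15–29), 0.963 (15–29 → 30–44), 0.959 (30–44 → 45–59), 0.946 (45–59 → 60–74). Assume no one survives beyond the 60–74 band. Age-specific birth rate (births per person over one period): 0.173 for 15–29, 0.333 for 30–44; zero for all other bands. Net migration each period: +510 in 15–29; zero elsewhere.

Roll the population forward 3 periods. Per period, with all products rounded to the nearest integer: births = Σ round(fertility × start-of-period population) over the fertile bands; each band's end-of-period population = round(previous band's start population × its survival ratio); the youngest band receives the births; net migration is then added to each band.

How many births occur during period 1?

Let band 1 be 0–14 through band 5 = 60–74.
Period 1:
Births: 10600 × 0.173 = 1834, 9100 × 0.333 = 3030 → total 4864
Band 2: 5600 × 0.959 = 5370
Band 3: 10600 × 0.963 = 10208
Band 4: 9100 × 0.959 = 8727
Band 5: 4100 × 0.946 = 3879
Net migration: Band 2 + 510 → 5880
Population now: 0–14=4864, 15–29=5880, 30–44=10208, 45–59=8727, 60–74=3879

4864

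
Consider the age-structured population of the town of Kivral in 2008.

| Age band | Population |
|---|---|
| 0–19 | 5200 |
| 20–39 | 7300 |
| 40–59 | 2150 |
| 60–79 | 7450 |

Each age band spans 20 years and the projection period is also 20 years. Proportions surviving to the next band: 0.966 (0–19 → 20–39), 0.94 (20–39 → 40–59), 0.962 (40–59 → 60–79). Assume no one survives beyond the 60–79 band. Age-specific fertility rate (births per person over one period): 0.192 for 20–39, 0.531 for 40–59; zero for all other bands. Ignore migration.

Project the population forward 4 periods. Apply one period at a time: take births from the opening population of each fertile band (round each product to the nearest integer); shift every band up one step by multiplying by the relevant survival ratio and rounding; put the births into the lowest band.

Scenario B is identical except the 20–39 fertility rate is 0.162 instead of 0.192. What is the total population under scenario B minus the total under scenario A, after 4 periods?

-696

[period 1]
Births: 7300 × 0.192 = 1402, 2150 × 0.531 = 1142 → total 2544
20–39: 5200 × 0.966 = 5023
40–59: 7300 × 0.94 = 6862
60–79: 2150 × 0.962 = 2068
End of period: [2544, 5023, 6862, 2068]
[period 2]
Births: 5023 × 0.192 = 964, 6862 × 0.531 = 3644 → total 4608
20–39: 2544 × 0.966 = 2458
40–59: 5023 × 0.94 = 4722
60–79: 6862 × 0.962 = 6601
End of period: [4608, 2458, 4722, 6601]
[period 3]
Births: 2458 × 0.192 = 472, 4722 × 0.531 = 2507 → total 2979
20–39: 4608 × 0.966 = 4451
40–59: 2458 × 0.94 = 2311
60–79: 4722 × 0.962 = 4543
End of period: [2979, 4451, 2311, 4543]
[period 4]
Births: 4451 × 0.192 = 855, 2311 × 0.531 = 1227 → total 2082
20–39: 2979 × 0.966 = 2878
40–59: 4451 × 0.94 = 4184
60–79: 2311 × 0.962 = 2223
End of period: [2082, 2878, 4184, 2223]
Scenario A total after 4 periods: 11367
Scenario B projection —
[period 1]
Births: 7300 × 0.162 = 1183, 2150 × 0.531 = 1142 → total 2325
20–39: 5200 × 0.966 = 5023
40–59: 7300 × 0.94 = 6862
60–79: 2150 × 0.962 = 2068
End of period: [2325, 5023, 6862, 2068]
[period 2]
Births: 5023 × 0.162 = 814, 6862 × 0.531 = 3644 → total 4458
20–39: 2325 × 0.966 = 2246
40–59: 5023 × 0.94 = 4722
60–79: 6862 × 0.962 = 6601
End of period: [4458, 2246, 4722, 6601]
[period 3]
Births: 2246 × 0.162 = 364, 4722 × 0.531 = 2507 → total 2871
20–39: 4458 × 0.966 = 4306
40–59: 2246 × 0.94 = 2111
60–79: 4722 × 0.962 = 4543
End of period: [2871, 4306, 2111, 4543]
[period 4]
Births: 4306 × 0.162 = 698, 2111 × 0.531 = 1121 → total 1819
20–39: 2871 × 0.966 = 2773
40–59: 4306 × 0.94 = 4048
60–79: 2111 × 0.962 = 2031
End of period: [1819, 2773, 4048, 2031]
Scenario B total after 4 periods: 10671
Difference B − A = 10671 − 11367 = -696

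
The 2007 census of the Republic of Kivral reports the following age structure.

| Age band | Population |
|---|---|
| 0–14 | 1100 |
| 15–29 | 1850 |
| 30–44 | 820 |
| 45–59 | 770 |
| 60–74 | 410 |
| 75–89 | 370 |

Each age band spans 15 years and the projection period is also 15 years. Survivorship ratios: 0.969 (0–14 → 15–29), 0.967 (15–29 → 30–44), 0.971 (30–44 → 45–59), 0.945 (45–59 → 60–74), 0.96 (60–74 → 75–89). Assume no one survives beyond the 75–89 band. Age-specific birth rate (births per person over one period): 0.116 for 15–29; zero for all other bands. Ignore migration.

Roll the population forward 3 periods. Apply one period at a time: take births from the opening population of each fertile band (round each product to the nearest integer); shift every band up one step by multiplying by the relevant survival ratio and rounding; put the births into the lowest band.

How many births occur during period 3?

24

(Groups numbered youngest = 1 to oldest = 6.)
[period 1]
Births: 1850 × 0.116 = 215
Group 2: 1100 × 0.969 = 1066
Group 3: 1850 × 0.967 = 1789
Group 4: 820 × 0.971 = 796
Group 5: 770 × 0.945 = 728
Group 6: 410 × 0.96 = 394
Giving 215 / 1066 / 1789 / 796 / 728 / 394.
[period 2]
Births: 1066 × 0.116 = 124
Group 2: 215 × 0.969 = 208
Group 3: 1066 × 0.967 = 1031
Group 4: 1789 × 0.971 = 1737
Group 5: 796 × 0.945 = 752
Group 6: 728 × 0.96 = 699
Giving 124 / 208 / 1031 / 1737 / 752 / 699.
[period 3]
Births: 208 × 0.116 = 24
Group 2: 124 × 0.969 = 120
Group 3: 208 × 0.967 = 201
Group 4: 1031 × 0.971 = 1001
Group 5: 1737 × 0.945 = 1641
Group 6: 752 × 0.96 = 722
Giving 24 / 120 / 201 / 1001 / 1641 / 722.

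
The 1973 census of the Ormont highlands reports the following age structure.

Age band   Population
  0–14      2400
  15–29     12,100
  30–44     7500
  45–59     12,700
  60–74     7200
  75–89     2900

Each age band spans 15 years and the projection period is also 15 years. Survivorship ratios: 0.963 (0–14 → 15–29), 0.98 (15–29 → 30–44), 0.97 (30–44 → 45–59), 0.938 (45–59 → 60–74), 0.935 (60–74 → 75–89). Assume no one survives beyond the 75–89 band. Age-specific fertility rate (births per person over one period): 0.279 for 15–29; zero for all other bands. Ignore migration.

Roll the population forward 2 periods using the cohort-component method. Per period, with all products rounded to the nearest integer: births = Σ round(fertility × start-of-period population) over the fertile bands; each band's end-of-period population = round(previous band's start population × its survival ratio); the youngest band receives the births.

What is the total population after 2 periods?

35626

[period 1]
Births: 12100 × 0.279 = 3376
15–29: 2400 × 0.963 = 2311
30–44: 12100 × 0.98 = 11858
45–59: 7500 × 0.97 = 7275
60–74: 12700 × 0.938 = 11913
75–89: 7200 × 0.935 = 6732
Giving 3376 / 2311 / 11858 / 7275 / 11913 / 6732.
[period 2]
Births: 2311 × 0.279 = 645
15–29: 3376 × 0.963 = 3251
30–44: 2311 × 0.98 = 2265
45–59: 11858 × 0.97 = 11502
60–74: 7275 × 0.938 = 6824
75–89: 11913 × 0.935 = 11139
Giving 645 / 3251 / 2265 / 11502 / 6824 / 11139.
Total after period 2: 645 + 3251 + 2265 + 11502 + 6824 + 11139 = 35626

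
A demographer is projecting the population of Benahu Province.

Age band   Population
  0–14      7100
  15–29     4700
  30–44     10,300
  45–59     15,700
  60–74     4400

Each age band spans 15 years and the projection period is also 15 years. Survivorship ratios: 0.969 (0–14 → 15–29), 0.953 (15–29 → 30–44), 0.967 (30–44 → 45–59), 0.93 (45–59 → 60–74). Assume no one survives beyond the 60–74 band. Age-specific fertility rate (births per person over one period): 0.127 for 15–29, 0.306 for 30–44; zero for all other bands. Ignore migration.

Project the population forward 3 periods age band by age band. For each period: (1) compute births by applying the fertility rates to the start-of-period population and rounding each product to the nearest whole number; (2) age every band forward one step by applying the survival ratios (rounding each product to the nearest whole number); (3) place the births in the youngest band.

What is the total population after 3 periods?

18473

Numbering the groups 1..5 from youngest to oldest:
— Period 1 —
Births: 4700 × 0.127 = 597  |  10300 × 0.306 = 3152 — total 3749
Group 2: 7100 × 0.969 = 6880
Group 3: 4700 × 0.953 = 4479
Group 4: 10300 × 0.967 = 9960
Group 5: 15700 × 0.93 = 14601
End of period: [3749, 6880, 4479, 9960, 14601]
— Period 2 —
Births: 6880 × 0.127 = 874  |  4479 × 0.306 = 1371 — total 2245
Group 2: 3749 × 0.969 = 3633
Group 3: 6880 × 0.953 = 6557
Group 4: 4479 × 0.967 = 4331
Group 5: 9960 × 0.93 = 9263
End of period: [2245, 3633, 6557, 4331, 9263]
— Period 3 —
Births: 3633 × 0.127 = 461  |  6557 × 0.306 = 2006 — total 2467
Group 2: 2245 × 0.969 = 2175
Group 3: 3633 × 0.953 = 3462
Group 4: 6557 × 0.967 = 6341
Group 5: 4331 × 0.93 = 4028
End of period: [2467, 2175, 3462, 6341, 4028]
Total after period 3: 2467 + 2175 + 3462 + 6341 + 4028 = 18473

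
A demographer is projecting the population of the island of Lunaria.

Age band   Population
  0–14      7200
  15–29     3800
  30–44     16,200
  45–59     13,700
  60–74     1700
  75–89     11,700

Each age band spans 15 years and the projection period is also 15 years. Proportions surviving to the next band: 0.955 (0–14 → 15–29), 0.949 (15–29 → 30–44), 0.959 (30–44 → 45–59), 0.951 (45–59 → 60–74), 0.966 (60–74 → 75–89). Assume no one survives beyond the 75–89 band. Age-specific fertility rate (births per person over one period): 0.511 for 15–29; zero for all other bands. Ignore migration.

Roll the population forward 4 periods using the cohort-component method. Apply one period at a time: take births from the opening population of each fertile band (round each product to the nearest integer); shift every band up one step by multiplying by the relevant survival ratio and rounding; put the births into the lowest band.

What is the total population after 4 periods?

16620

[period 1]
Births: 3800 × 0.511 = 1942
15–29: 7200 × 0.955 = 6876
30–44: 3800 × 0.949 = 3606
45–59: 16200 × 0.959 = 15536
60–74: 13700 × 0.951 = 13029
75–89: 1700 × 0.966 = 1642
End of period: [1942, 6876, 3606, 15536, 13029, 1642]
[period 2]
Births: 6876 × 0.511 = 3514
15–29: 1942 × 0.955 = 1855
30–44: 6876 × 0.949 = 6525
45–59: 3606 × 0.959 = 3458
60–74: 15536 × 0.951 = 14775
75–89: 13029 × 0.966 = 12586
End of period: [3514, 1855, 6525, 3458, 14775, 12586]
[period 3]
Births: 1855 × 0.511 = 948
15–29: 3514 × 0.955 = 3356
30–44: 1855 × 0.949 = 1760
45–59: 6525 × 0.959 = 6257
60–74: 3458 × 0.951 = 3289
75–89: 14775 × 0.966 = 14273
End of period: [948, 3356, 1760, 6257, 3289, 14273]
[period 4]
Births: 3356 × 0.511 = 1715
15–29: 948 × 0.955 = 905
30–44: 3356 × 0.949 = 3185
45–59: 1760 × 0.959 = 1688
60–74: 6257 × 0.951 = 5950
75–89: 3289 × 0.966 = 3177
End of period: [1715, 905, 3185, 1688, 5950, 3177]
Total after period 4: 1715 + 905 + 3185 + 1688 + 5950 + 3177 = 16620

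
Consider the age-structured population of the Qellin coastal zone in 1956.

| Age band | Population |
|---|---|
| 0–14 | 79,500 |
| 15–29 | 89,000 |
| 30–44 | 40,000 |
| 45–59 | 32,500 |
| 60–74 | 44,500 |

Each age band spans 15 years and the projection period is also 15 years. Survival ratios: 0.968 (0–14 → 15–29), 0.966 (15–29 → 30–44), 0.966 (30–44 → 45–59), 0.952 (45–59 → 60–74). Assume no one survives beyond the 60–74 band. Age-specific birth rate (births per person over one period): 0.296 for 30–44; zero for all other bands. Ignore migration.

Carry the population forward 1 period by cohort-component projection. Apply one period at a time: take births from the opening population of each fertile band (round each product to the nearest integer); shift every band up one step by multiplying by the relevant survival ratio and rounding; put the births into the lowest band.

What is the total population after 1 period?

Call the groups 1 to 5, youngest first.
Period 1:
Births: 40000 × 0.296 = 11840
Group 2: 79500 × 0.968 = 76956
Group 3: 89000 × 0.966 = 85974
Group 4: 40000 × 0.966 = 38640
Group 5: 32500 × 0.952 = 30940
Giving 11840 / 76956 / 85974 / 38640 / 30940.
Total after period 1: 11840 + 76956 + 85974 + 38640 + 30940 = 244350

244350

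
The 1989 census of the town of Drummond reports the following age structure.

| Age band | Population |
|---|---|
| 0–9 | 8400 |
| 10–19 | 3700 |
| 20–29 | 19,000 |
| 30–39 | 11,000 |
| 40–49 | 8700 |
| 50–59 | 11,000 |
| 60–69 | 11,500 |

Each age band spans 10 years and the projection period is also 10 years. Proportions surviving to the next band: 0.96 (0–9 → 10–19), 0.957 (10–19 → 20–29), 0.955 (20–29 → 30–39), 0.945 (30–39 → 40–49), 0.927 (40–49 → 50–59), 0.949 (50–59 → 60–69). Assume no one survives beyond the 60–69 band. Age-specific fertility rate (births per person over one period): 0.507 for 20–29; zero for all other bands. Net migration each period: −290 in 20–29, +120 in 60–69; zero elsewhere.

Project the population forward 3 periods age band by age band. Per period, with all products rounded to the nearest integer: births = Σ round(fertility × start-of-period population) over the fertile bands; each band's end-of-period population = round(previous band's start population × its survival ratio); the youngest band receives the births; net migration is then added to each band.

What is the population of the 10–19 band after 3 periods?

1582

Period 1.
Births: 19000 × 0.507 = 9633
10–19: 8400 × 0.96 = 8064
20–29: 3700 × 0.957 = 3541
30–39: 19000 × 0.955 = 18145
40–49: 11000 × 0.945 = 10395
50–59: 8700 × 0.927 = 8065
60–69: 11000 × 0.949 = 10439
Net migration: 20–29 − 290 → 3251; 60–69 + 120 → 10559
End of period: [9633, 8064, 3251, 18145, 10395, 8065, 10559]
Period 2.
Births: 3251 × 0.507 = 1648
10–19: 9633 × 0.96 = 9248
20–29: 8064 × 0.957 = 7717
30–39: 3251 × 0.955 = 3105
40–49: 18145 × 0.945 = 17147
50–59: 10395 × 0.927 = 9636
60–69: 8065 × 0.949 = 7654
Net migration: 20–29 − 290 → 7427; 60–69 + 120 → 7774
End of period: [1648, 9248, 7427, 3105, 17147, 9636, 7774]
Period 3.
Births: 7427 × 0.507 = 3765
10–19: 1648 × 0.96 = 1582
20–29: 9248 × 0.957 = 8850
30–39: 7427 × 0.955 = 7093
40–49: 3105 × 0.945 = 2934
50–59: 17147 × 0.927 = 15895
60–69: 9636 × 0.949 = 9145
Net migration: 20–29 − 290 → 8560; 60–69 + 120 → 9265
End of period: [3765, 1582, 8560, 7093, 2934, 15895, 9265]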